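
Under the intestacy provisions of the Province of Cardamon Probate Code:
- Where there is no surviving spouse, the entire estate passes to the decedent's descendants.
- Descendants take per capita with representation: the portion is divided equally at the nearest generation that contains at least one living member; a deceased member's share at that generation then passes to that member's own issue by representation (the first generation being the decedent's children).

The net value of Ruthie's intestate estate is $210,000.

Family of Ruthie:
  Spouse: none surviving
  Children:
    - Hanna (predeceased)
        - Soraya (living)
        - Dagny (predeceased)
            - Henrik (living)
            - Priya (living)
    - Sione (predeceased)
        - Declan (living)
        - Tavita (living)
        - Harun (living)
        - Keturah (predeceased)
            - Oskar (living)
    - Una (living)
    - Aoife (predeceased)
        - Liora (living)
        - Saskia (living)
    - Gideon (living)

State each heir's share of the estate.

The entire $210,000 passes to the descendants.
That amount ($210,000) is divided into 5 shares of $42,000: Una and Gideon each take $42,000; Hanna's $42,000 share passes to Hanna's issue; Sione's $42,000 share passes to Sione's issue; Aoife's $42,000 share passes to Aoife's issue.
Hanna's share ($42,000) is divided into 2 shares of $21,000: Soraya takes $21,000; Dagny's $21,000 share passes to Dagny's issue.
Dagny's share ($21,000) is divided into 2 shares of $10,500: Henrik and Priya each take $10,500.
Sione's share ($42,000) is divided into 4 shares of $10,500: Declan, Tavita, and Harun each take $10,500; Keturah's $10,500 share passes to Keturah's issue.
Keturah's share ($10,500) passes entirely to Oskar.
Aoife's share ($42,000) is divided into 2 shares of $21,000: Liora and Saskia each take $21,000.

Soraya: $21,000; Henrik: $10,500; Priya: $10,500; Declan: $10,500; Tavita: $10,500; Harun: $10,500; Oskar: $10,500; Una: $42,000; Liora: $21,000; Saskia: $21,000; Gideon: $42,000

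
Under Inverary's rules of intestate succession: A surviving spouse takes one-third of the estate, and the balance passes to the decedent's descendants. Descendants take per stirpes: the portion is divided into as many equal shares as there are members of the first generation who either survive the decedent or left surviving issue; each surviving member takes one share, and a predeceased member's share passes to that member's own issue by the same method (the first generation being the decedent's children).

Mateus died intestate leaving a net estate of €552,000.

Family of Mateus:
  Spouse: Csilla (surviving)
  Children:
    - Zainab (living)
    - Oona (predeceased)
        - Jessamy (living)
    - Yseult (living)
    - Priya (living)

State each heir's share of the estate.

Csilla: €184,000; Zainab: €92,000; Jessamy: €92,000; Yseult: €92,000; Priya: €92,000

Csilla takes one-third of €552,000 = €184,000. The remaining €368,000 passes to the descendants.
The descendants' portion (€368,000) is divided into 4 shares of €92,000: Zainab, Yseult, and Priya each take €92,000; Oona's €92,000 share passes to Oona's issue.
Oona's share (€92,000) passes entirely to Jessamy.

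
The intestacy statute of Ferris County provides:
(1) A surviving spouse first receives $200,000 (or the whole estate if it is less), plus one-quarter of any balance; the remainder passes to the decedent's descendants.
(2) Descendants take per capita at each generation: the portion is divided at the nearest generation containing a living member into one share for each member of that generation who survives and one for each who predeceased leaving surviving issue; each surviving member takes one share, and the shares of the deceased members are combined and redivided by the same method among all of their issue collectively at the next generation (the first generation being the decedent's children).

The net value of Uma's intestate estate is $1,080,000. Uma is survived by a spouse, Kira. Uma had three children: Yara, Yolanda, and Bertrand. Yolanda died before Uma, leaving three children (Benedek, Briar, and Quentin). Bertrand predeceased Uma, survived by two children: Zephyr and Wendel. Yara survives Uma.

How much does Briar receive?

Briar receives $88,000.

Kira first takes $200,000, leaving a balance of $880,000. Kira then takes one-quarter of the balance ($220,000), for a total of $420,000. The remaining $660,000 passes to the descendants.
The descendants' portion ($660,000) is divided at the children's generation into 3 shares of $220,000. Yara takes $220,000. The 2 shares of the deceased (Yolanda and Bertrand) are combined into a pool of $440,000.
That pool ($440,000) is divided at the grandchildren's generation equally among Benedek, Briar, Quentin, Zephyr, and Wendel: $88,000 each.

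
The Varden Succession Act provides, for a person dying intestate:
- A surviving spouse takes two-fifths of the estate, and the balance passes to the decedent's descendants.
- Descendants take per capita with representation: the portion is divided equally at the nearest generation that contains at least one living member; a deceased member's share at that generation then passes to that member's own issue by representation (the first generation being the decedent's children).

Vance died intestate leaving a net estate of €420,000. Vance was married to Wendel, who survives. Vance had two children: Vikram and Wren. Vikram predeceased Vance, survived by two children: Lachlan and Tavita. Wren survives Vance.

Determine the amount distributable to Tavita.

Tavita receives €63,000.

Wendel takes two-fifths of €420,000 = €168,000. The remaining €252,000 passes to the descendants.
The descendants' portion (€252,000) is divided into 2 shares of €126,000: Wren takes €126,000; Vikram's €126,000 share passes to Vikram's issue.
Vikram's share (€126,000) is divided into 2 shares of €63,000: Lachlan and Tavita each take €63,000.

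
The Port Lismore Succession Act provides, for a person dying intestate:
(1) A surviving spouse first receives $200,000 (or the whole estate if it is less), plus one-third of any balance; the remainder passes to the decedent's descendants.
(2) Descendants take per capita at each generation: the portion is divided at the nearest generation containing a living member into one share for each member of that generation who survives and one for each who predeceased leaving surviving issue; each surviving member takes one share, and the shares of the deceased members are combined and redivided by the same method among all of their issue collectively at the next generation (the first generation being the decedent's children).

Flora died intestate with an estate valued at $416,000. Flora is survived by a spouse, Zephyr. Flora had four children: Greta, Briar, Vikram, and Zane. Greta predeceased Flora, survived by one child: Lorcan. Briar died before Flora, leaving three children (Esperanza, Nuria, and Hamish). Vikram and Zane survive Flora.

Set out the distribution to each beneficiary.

Zephyr first takes $200,000, leaving a balance of $216,000. Zephyr then takes one-third of the balance ($72,000), for a total of $272,000. The remaining $144,000 passes to the descendants.
The descendants' portion ($144,000) is divided at the children's generation into 4 shares of $36,000. Vikram and Zane each take $36,000. The 2 shares of the deceased (Greta and Briar) are combined into a pool of $72,000.
That pool ($72,000) is divided at the grandchildren's generation equally among Lorcan, Esperanza, Nuria, and Hamish: $18,000 each.

Zephyr: $272,000; Lorcan: $18,000; Esperanza: $18,000; Nuria: $18,000; Hamish: $18,000; Vikram: $36,000; Zane: $36,000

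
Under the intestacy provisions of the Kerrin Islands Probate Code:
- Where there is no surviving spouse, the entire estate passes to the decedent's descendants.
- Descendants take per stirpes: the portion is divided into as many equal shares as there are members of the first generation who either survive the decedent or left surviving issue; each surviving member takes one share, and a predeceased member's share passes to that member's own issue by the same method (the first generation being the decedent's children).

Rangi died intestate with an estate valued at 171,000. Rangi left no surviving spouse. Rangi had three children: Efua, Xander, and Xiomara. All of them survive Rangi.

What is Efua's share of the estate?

The entire 171,000 passes to the descendants.
That amount (171,000) is divided into 3 shares of 57,000: Efua, Xander, and Xiomara each take 57,000.

Efua receives 57,000.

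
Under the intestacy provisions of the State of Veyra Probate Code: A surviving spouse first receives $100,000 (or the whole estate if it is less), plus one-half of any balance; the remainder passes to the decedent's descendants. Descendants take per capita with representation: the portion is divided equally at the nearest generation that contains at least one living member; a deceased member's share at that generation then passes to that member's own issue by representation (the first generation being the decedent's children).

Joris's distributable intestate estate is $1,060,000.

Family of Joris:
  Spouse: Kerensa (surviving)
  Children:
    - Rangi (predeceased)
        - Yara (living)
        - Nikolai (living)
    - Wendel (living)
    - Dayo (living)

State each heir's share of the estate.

Kerensa first takes $100,000, leaving a balance of $960,000. Kerensa then takes one-half of the balance ($480,000), for a total of $580,000. The remaining $480,000 passes to the descendants.
The descendants' portion ($480,000) is divided into 3 shares of $160,000: Wendel and Dayo each take $160,000; Rangi's $160,000 share passes to Rangi's issue.
Rangi's share ($160,000) is divided into 2 shares of $80,000: Yara and Nikolai each take $80,000.

Kerensa: $580,000; Yara: $80,000; Nikolai: $80,000; Wendel: $160,000; Dayo: $160,000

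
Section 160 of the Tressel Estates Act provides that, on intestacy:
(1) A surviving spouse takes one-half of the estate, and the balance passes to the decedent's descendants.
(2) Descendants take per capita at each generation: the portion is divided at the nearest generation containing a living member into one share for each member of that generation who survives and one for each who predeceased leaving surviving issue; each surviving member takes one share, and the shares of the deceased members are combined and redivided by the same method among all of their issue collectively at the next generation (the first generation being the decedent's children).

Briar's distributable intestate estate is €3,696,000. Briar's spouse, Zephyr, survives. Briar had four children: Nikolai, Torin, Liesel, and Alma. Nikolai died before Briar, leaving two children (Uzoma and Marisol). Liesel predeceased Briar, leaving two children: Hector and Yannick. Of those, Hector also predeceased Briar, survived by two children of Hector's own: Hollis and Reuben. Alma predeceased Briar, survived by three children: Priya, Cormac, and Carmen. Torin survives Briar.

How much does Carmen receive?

Carmen receives €198,000.

Zephyr takes one-half of €3,696,000 = €1,848,000. The remaining €1,848,000 passes to the descendants.
The descendants' portion (€1,848,000) is divided at the children's generation into 4 shares of €462,000. Torin takes €462,000. The 3 shares of the deceased (Nikolai, Liesel, and Alma) are combined into a pool of €1,386,000.
That pool (€1,386,000) is divided at the grandchildren's generation into 7 shares of €198,000. Uzoma, Marisol, Yannick, Priya, Cormac, and Carmen each take €198,000. The remaining share for the deceased Hector (€198,000) is carried to the next generation.
That pool (€198,000) is divided at the great-grandchildren's generation equally among Hollis and Reuben: €99,000 each.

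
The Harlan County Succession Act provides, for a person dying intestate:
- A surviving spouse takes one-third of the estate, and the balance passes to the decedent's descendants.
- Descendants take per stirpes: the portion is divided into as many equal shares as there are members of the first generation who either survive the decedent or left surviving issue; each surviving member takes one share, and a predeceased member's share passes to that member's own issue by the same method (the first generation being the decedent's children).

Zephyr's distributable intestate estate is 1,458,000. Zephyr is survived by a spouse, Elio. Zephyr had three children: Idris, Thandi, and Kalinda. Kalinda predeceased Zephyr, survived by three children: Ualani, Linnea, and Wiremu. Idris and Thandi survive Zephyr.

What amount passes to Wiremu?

Elio takes one-third of 1,458,000 = 486,000. The remaining 972,000 passes to the descendants.
The descendants' portion (972,000) is divided into 3 shares of 324,000: Idris and Thandi each take 324,000; Kalinda's 324,000 share passes to Kalinda's issue.
Kalinda's share (324,000) is divided into 3 shares of 108,000: Ualani, Linnea, and Wiremu each take 108,000.

Wiremu receives 108,000.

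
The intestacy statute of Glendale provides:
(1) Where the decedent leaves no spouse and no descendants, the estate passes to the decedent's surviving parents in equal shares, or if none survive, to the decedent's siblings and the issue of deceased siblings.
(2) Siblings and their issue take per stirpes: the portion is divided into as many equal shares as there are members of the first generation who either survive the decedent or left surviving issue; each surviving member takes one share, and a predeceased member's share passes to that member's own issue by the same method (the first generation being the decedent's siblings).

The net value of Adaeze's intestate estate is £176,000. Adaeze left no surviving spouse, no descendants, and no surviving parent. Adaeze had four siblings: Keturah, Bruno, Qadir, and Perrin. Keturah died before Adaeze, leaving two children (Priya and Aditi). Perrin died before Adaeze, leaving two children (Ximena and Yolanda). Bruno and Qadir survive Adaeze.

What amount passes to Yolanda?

Yolanda receives £22,000.

The entire £176,000 passes to the siblings and their issue.
That amount (£176,000) is divided into 4 shares of £44,000: Bruno and Qadir each take £44,000; Keturah's £44,000 share passes to Keturah's issue; Perrin's £44,000 share passes to Perrin's issue.
Keturah's share (£44,000) is divided into 2 shares of £22,000: Priya and Aditi each take £22,000.
Perrin's share (£44,000) is divided into 2 shares of £22,000: Ximena and Yolanda each take £22,000.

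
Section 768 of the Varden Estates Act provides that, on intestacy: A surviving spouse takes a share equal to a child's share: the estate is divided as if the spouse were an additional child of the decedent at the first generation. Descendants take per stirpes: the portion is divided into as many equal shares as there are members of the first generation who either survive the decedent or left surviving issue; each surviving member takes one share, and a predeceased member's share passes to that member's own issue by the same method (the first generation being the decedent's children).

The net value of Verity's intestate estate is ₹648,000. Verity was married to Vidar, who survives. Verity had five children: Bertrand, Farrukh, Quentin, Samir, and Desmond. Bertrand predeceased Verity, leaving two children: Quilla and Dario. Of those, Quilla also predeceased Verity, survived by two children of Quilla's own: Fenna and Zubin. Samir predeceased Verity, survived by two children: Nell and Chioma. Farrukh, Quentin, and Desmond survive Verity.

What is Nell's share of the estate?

Nell receives ₹54,000.

The spouse counts as an additional share at the children's level, so there are 6 primary shares of ₹108,000. Vidar takes one such share (₹108,000).
The children's combined portion (₹540,000) is divided into 5 shares of ₹108,000: Farrukh, Quentin, and Desmond each take ₹108,000; Bertrand's ₹108,000 share passes to Bertrand's issue; Samir's ₹108,000 share passes to Samir's issue.
Bertrand's share (₹108,000) is divided into 2 shares of ₹54,000: Dario takes ₹54,000; Quilla's ₹54,000 share passes to Quilla's issue.
Quilla's share (₹54,000) is divided into 2 shares of ₹27,000: Fenna and Zubin each take ₹27,000.
Samir's share (₹108,000) is divided into 2 shares of ₹54,000: Nell and Chioma each take ₹54,000.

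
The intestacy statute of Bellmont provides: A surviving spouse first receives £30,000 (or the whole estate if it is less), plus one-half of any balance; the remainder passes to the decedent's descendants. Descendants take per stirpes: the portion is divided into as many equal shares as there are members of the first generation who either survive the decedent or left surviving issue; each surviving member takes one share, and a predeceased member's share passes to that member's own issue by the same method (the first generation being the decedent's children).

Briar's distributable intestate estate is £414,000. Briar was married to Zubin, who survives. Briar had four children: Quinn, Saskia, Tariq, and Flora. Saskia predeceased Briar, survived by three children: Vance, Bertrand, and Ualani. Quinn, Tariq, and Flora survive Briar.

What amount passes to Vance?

Zubin first takes £30,000, leaving a balance of £384,000. Zubin then takes one-half of the balance (£192,000), for a total of £222,000. The remaining £192,000 passes to the descendants.
The descendants' portion (£192,000) is divided into 4 shares of £48,000: Quinn, Tariq, and Flora each take £48,000; Saskia's £48,000 share passes to Saskia's issue.
Saskia's share (£48,000) is divided into 3 shares of £16,000: Vance, Bertrand, and Ualani each take £16,000.

Vance receives £16,000.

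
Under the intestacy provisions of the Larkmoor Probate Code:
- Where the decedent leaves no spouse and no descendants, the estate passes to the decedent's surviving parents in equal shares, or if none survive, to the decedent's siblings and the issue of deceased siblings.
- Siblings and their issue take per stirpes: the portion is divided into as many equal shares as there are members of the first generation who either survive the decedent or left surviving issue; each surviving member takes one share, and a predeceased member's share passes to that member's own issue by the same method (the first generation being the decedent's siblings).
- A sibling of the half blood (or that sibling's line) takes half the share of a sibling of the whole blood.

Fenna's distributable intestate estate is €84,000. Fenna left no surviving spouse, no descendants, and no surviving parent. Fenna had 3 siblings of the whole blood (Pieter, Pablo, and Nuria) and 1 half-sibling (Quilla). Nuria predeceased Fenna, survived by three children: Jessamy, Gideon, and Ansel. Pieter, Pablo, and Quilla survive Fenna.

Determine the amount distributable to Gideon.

The entire €84,000 passes to the siblings and their issue.
Counting each half-blood sibling's line as half a unit, there are 7/2 units in €84,000, so one unit is €24,000. Whole-blood lines (Pieter, Pablo, and Nuria) take €24,000 each; half-blood lines (Quilla) take €12,000 each.
Nuria's share (€24,000) is divided into 3 shares of €8,000: Jessamy, Gideon, and Ansel each take €8,000.

Gideon receives €8,000.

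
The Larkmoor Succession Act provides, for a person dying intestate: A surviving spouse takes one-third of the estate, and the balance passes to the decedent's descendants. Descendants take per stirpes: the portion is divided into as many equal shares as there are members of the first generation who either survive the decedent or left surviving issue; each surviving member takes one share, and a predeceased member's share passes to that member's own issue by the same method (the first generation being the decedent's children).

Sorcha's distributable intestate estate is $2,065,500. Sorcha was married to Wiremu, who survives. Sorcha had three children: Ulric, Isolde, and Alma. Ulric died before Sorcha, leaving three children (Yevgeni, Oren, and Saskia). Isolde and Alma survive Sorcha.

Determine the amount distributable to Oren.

Wiremu takes one-third of $2,065,500 = $688,500. The remaining $1,377,000 passes to the descendants.
The descendants' portion ($1,377,000) is divided into 3 shares of $459,000: Isolde and Alma each take $459,000; Ulric's $459,000 share passes to Ulric's issue.
Ulric's share ($459,000) is divided into 3 shares of $153,000: Yevgeni, Oren, and Saskia each take $153,000.

Oren receives $153,000.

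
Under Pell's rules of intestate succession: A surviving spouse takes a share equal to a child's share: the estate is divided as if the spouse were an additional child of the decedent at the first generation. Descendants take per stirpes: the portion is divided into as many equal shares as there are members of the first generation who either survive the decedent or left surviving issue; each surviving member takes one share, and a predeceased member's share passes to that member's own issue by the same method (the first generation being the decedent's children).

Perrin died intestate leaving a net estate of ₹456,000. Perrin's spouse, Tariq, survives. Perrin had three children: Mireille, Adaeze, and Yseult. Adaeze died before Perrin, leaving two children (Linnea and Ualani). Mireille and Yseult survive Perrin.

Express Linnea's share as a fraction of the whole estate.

The spouse counts as an additional share at the children's level, so there are 4 primary shares of ₹114,000. Tariq takes one such share (₹114,000).
The children's combined portion (₹342,000) is divided into 3 shares of ₹114,000: Mireille and Yseult each take ₹114,000; Adaeze's ₹114,000 share passes to Adaeze's issue.
Adaeze's share (₹114,000) is divided into 2 shares of ₹57,000: Linnea and Ualani each take ₹57,000.

Linnea receives 1/8 of the estate.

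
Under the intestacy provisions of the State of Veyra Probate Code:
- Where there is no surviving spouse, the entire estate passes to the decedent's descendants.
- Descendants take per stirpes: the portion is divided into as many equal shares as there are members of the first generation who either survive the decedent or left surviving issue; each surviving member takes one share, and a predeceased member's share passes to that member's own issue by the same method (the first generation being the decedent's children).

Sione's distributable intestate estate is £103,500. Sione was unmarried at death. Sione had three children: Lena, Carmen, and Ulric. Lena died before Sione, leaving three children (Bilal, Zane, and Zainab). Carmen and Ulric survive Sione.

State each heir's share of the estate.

Bilal: £11,500; Zane: £11,500; Zainab: £11,500; Carmen: £34,500; Ulric: £34,500

The entire £103,500 passes to the descendants.
That amount (£103,500) is divided into 3 shares of £34,500: Carmen and Ulric each take £34,500; Lena's £34,500 share passes to Lena's issue.
Lena's share (£34,500) is divided into 3 shares of £11,500: Bilal, Zane, and Zainab each take £11,500.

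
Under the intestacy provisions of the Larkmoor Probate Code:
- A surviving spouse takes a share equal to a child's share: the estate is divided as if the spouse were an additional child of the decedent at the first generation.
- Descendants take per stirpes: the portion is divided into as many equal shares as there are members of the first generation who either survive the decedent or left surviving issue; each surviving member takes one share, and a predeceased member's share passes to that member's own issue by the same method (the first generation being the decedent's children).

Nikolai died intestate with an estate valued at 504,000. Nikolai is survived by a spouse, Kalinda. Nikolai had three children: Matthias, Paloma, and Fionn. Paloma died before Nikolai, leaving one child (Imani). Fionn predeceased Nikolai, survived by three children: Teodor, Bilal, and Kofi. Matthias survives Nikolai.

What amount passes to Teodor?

The spouse counts as an additional share at the children's level, so there are 4 primary shares of 126,000. Kalinda takes one such share (126,000).
The children's combined portion (378,000) is divided into 3 shares of 126,000: Matthias takes 126,000; Paloma's 126,000 share passes to Paloma's issue; Fionn's 126,000 share passes to Fionn's issue.
Paloma's share (126,000) passes entirely to Imani.
Fionn's share (126,000) is divided into 3 shares of 42,000: Teodor, Bilal, and Kofi each take 42,000.

Teodor receives 42,000.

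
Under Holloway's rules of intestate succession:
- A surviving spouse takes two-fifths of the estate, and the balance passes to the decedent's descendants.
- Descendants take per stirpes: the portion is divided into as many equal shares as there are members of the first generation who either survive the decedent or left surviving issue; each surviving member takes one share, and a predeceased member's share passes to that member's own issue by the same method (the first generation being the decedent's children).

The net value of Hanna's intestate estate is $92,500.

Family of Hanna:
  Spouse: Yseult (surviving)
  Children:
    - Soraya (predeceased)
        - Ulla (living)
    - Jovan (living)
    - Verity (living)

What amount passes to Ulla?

Yseult takes two-fifths of $92,500 = $37,000. The remaining $55,500 passes to the descendants.
The descendants' portion ($55,500) is divided into 3 shares of $18,500: Jovan and Verity each take $18,500; Soraya's $18,500 share passes to Soraya's issue.
Soraya's share ($18,500) passes entirely to Ulla.

Ulla receives $18,500.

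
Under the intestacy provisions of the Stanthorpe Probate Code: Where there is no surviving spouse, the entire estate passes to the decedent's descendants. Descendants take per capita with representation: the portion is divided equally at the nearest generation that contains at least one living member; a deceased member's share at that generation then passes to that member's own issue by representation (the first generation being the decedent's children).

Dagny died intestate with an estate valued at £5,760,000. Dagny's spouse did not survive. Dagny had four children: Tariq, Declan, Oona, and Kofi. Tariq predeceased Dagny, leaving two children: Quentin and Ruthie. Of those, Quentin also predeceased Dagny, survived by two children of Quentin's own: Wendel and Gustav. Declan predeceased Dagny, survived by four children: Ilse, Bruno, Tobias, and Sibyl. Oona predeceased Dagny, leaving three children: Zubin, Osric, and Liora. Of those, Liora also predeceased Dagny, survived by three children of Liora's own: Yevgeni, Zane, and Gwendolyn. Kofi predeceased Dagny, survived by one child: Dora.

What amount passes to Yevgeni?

Yevgeni receives £192,000.

The entire £5,760,000 passes to the descendants.
No child survives, so the initial division is made at the grandchildren's generation.
That amount (£5,760,000) is divided into 10 shares of £576,000: Ruthie, Ilse, Bruno, Tobias, Sibyl, Zubin, Osric, and Dora each take £576,000; Quentin's £576,000 share passes to Quentin's issue; Liora's £576,000 share passes to Liora's issue.
Quentin's share (£576,000) is divided into 2 shares of £288,000: Wendel and Gustav each take £288,000.
Liora's share (£576,000) is divided into 3 shares of £192,000: Yevgeni, Zane, and Gwendolyn each take £192,000.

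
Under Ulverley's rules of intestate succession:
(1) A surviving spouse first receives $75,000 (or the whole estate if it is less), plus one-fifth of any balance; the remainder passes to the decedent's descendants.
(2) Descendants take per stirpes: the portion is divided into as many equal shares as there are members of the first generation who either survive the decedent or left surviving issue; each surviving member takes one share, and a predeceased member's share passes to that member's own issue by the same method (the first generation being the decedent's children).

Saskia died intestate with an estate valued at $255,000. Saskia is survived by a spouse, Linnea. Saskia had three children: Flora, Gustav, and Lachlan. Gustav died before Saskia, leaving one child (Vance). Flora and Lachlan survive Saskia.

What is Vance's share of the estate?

Vance receives $48,000.

Linnea first takes $75,000, leaving a balance of $180,000. Linnea then takes one-fifth of the balance ($36,000), for a total of $111,000. The remaining $144,000 passes to the descendants.
The descendants' portion ($144,000) is divided into 3 shares of $48,000: Flora and Lachlan each take $48,000; Gustav's $48,000 share passes to Gustav's issue.
Gustav's share ($48,000) passes entirely to Vance.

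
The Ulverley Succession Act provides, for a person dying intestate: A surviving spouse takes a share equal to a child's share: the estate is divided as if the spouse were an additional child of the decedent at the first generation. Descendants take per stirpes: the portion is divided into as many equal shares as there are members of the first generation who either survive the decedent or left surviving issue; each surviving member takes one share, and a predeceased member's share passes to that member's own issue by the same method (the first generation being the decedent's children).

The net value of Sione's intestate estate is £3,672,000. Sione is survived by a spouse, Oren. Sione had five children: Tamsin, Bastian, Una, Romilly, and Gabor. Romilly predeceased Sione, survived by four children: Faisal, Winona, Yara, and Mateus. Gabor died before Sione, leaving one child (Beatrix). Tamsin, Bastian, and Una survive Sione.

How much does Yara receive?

The spouse counts as an additional share at the children's level, so there are 6 primary shares of £612,000. Oren takes one such share (£612,000).
The children's combined portion (£3,060,000) is divided into 5 shares of £612,000: Tamsin, Bastian, and Una each take £612,000; Romilly's £612,000 share passes to Romilly's issue; Gabor's £612,000 share passes to Gabor's issue.
Romilly's share (£612,000) is divided into 4 shares of £153,000: Faisal, Winona, Yara, and Mateus each take £153,000.
Gabor's share (£612,000) passes entirely to Beatrix.

Yara receives £153,000.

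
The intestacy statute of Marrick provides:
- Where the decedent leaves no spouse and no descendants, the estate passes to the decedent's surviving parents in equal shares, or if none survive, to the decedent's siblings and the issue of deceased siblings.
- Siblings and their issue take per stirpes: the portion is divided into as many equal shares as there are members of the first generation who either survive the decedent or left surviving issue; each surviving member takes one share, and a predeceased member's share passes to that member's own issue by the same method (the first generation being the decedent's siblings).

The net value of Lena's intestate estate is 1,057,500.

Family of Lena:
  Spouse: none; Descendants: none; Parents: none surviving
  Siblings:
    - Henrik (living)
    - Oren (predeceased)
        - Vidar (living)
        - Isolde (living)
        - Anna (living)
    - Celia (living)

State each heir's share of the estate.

The entire 1,057,500 passes to the siblings and their issue.
That amount (1,057,500) is divided into 3 shares of 352,500: Henrik and Celia each take 352,500; Oren's 352,500 share passes to Oren's issue.
Oren's share (352,500) is divided into 3 shares of 117,500: Vidar, Isolde, and Anna each take 117,500.

Henrik: 352,500; Vidar: 117,500; Isolde: 117,500; Anna: 117,500; Celia: 352,500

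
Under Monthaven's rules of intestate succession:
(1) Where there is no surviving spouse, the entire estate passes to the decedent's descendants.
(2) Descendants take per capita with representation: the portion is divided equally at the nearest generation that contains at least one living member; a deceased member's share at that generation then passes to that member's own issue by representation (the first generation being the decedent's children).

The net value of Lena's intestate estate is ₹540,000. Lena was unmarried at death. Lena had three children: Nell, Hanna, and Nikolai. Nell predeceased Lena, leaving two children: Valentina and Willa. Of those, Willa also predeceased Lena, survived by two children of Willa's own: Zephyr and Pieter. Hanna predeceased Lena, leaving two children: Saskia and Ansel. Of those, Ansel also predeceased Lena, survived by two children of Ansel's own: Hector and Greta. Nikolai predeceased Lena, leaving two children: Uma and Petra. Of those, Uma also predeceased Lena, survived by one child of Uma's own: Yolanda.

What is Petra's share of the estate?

Petra receives ₹90,000.

The entire ₹540,000 passes to the descendants.
No child survives, so the initial division is made at the grandchildren's generation.
That amount (₹540,000) is divided into 6 shares of ₹90,000: Valentina, Saskia, and Petra each take ₹90,000; Willa's ₹90,000 share passes to Willa's issue; Ansel's ₹90,000 share passes to Ansel's issue; Uma's ₹90,000 share passes to Uma's issue.
Willa's share (₹90,000) is divided into 2 shares of ₹45,000: Zephyr and Pieter each take ₹45,000.
Ansel's share (₹90,000) is divided into 2 shares of ₹45,000: Hector and Greta each take ₹45,000.
Uma's share (₹90,000) passes entirely to Yolanda.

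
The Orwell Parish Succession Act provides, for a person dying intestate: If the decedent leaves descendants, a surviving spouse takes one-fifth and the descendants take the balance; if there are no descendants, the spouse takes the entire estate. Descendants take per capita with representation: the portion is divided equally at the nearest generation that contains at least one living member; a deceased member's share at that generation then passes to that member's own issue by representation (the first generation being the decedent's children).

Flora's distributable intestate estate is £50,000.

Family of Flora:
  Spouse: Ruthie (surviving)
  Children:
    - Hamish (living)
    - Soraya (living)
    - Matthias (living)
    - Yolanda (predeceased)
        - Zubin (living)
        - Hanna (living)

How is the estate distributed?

Ruthie: £10,000; Hamish: £10,000; Soraya: £10,000; Matthias: £10,000; Zubin: £5,000; Hanna: £5,000

Ruthie takes one-fifth of £50,000 = £10,000. The remaining £40,000 passes to the descendants.
The descendants' portion (£40,000) is divided into 4 shares of £10,000: Hamish, Soraya, and Matthias each take £10,000; Yolanda's £10,000 share passes to Yolanda's issue.
Yolanda's share (£10,000) is divided into 2 shares of £5,000: Zubin and Hanna each take £5,000.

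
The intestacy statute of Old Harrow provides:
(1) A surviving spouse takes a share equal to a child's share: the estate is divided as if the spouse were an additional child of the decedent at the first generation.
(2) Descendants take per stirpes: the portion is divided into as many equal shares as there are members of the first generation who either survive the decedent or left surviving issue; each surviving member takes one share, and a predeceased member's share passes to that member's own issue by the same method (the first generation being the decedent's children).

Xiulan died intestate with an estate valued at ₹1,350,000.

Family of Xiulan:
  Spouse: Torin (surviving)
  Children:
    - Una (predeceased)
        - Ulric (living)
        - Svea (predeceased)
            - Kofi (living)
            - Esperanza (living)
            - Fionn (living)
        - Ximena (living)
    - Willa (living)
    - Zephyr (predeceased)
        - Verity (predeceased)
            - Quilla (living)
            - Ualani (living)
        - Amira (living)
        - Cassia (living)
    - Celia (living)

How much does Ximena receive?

Ximena receives ₹90,000.

The spouse counts as an additional share at the children's level, so there are 5 primary shares of ₹270,000. Torin takes one such share (₹270,000).
The children's combined portion (₹1,080,000) is divided into 4 shares of ₹270,000: Willa and Celia each take ₹270,000; Una's ₹270,000 share passes to Una's issue; Zephyr's ₹270,000 share passes to Zephyr's issue.
Una's share (₹270,000) is divided into 3 shares of ₹90,000: Ulric and Ximena each take ₹90,000; Svea's ₹90,000 share passes to Svea's issue.
Svea's share (₹90,000) is divided into 3 shares of ₹30,000: Kofi, Esperanza, and Fionn each take ₹30,000.
Zephyr's share (₹270,000) is divided into 3 shares of ₹90,000: Amira and Cassia each take ₹90,000; Verity's ₹90,000 share passes to Verity's issue.
Verity's share (₹90,000) is divided into 2 shares of ₹45,000: Quilla and Ualani each take ₹45,000.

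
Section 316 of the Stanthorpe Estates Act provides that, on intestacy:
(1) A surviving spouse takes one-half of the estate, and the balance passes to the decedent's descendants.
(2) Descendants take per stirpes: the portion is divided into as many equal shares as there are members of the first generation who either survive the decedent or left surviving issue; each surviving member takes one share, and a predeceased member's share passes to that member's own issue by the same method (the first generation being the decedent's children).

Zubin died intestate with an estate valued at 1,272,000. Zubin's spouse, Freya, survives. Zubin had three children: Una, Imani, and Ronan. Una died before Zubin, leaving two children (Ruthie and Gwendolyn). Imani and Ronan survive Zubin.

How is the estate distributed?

Freya takes one-half of 1,272,000 = 636,000. The remaining 636,000 passes to the descendants.
The descendants' portion (636,000) is divided into 3 shares of 212,000: Imani and Ronan each take 212,000; Una's 212,000 share passes to Una's issue.
Una's share (212,000) is divided into 2 shares of 106,000: Ruthie and Gwendolyn each take 106,000.

Freya: 636,000; Ruthie: 106,000; Gwendolyn: 106,000; Imani: 212,000; Ronan: 212,000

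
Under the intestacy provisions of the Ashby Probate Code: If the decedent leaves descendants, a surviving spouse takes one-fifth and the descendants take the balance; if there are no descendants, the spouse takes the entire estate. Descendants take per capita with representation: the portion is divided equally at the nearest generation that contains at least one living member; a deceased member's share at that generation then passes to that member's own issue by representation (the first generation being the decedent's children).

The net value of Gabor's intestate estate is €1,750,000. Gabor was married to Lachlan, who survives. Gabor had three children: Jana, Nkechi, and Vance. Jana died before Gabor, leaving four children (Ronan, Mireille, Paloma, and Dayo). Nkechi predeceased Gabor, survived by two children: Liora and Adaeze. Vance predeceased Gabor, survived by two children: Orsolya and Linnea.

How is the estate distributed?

Lachlan takes one-fifth of €1,750,000 = €350,000. The remaining €1,400,000 passes to the descendants.
No child survives, so the initial division is made at the grandchildren's generation.
The descendants' portion (€1,400,000) is divided into 8 shares of €175,000: Ronan, Mireille, Paloma, Dayo, Liora, Adaeze, Orsolya, and Linnea each take €175,000.

Lachlan: €350,000; Ronan: €175,000; Mireille: €175,000; Paloma: €175,000; Dayo: €175,000; Liora: €175,000; Adaeze: €175,000; Orsolya: €175,000; Linnea: €175,000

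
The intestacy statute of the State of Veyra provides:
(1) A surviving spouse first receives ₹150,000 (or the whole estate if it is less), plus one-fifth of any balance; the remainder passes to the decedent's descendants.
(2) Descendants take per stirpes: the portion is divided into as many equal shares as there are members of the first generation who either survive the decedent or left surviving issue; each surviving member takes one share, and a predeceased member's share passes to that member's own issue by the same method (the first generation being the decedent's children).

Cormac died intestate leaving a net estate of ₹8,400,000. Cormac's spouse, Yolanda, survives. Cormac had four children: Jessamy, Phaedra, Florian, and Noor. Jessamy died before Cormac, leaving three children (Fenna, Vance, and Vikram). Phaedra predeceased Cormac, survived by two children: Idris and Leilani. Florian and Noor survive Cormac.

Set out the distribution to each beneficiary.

Yolanda first takes ₹150,000, leaving a balance of ₹8,250,000. Yolanda then takes one-fifth of the balance (₹1,650,000), for a total of ₹1,800,000. The remaining ₹6,600,000 passes to the descendants.
The descendants' portion (₹6,600,000) is divided into 4 shares of ₹1,650,000: Florian and Noor each take ₹1,650,000; Jessamy's ₹1,650,000 share passes to Jessamy's issue; Phaedra's ₹1,650,000 share passes to Phaedra's issue.
Jessamy's share (₹1,650,000) is divided into 3 shares of ₹550,000: Fenna, Vance, and Vikram each take ₹550,000.
Phaedra's share (₹1,650,000) is divided into 2 shares of ₹825,000: Idris and Leilani each take ₹825,000.

Yolanda: ₹1,800,000; Fenna: ₹550,000; Vance: ₹550,000; Vikram: ₹550,000; Idris: ₹825,000; Leilani: ₹825,000; Florian: ₹1,650,000; Noor: ₹1,650,000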